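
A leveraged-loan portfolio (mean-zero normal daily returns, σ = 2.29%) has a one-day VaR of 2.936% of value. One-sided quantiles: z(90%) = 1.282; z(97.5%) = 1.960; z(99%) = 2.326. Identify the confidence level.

Implied z = VaR/σ = 2.936 / 2.29 = 1.282.
This matches z(90%) = 1.282.

90%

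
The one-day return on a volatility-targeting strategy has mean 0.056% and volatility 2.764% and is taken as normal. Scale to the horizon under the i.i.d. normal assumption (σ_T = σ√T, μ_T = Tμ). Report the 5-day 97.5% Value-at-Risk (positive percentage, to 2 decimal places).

11.83%

At 97.5%, z = 1.960.
σ_{5d} = 2.764% × √5 = 6.180%; μ_{5d} = 5 × 0.056% = 0.280%.
VaR = −(0.280%) + 1.960 × 6.180% = 11.833%.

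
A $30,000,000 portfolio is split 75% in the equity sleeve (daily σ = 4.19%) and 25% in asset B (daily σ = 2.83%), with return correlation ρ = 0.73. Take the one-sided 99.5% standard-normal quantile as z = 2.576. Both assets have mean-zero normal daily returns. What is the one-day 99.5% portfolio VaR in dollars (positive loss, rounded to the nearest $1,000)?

σ_p² = 0.75²·4.19² + 0.25²·2.83² + 2·0.73·0.75·0.25·4.19·2.83 = 13.6219 (%²).
σ_p = √13.6219 = 3.691%.
VaR = 2.576 × 3.691% = 9.508%; on $30,000,000 that is $2,852,400.

$2,852,000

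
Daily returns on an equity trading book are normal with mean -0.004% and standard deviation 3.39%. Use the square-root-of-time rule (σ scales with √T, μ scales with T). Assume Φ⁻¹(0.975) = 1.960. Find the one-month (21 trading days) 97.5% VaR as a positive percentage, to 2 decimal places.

30.53%

σ_{21d} = 3.39% × √21 = 15.535%; μ_{21d} = 21 × -0.004% = -0.084%.
VaR = −(-0.084%) + 1.960 × 15.535% = 30.533%.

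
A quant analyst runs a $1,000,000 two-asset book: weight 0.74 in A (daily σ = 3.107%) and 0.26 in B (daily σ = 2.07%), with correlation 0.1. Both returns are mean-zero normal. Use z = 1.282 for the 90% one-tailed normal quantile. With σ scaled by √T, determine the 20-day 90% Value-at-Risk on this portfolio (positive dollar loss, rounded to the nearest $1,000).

σ_p = √(0.74²·3.107² + 0.26²·2.07² + 2·0.1·0.74·0.26·3.107·2.07) = 2.413%.
σ_{20d} = 2.413% × √20 = 10.791%.
VaR = 1.282 × 10.791% = 13.834%; on $1,000,000 that is $138,340.

$138,000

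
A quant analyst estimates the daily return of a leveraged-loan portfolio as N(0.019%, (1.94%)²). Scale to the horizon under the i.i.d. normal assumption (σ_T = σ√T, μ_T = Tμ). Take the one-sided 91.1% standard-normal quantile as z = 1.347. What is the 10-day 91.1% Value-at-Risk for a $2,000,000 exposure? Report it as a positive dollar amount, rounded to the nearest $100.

$161,500

σ_{10d} = 1.94% × √10 = 6.135%; μ_{10d} = 10 × 0.019% = 0.190%.
VaR = −(0.190%) + 1.347 × 6.135% = 8.074%.
On $2,000,000: 0.08074 × $2,000,000 = $161,480.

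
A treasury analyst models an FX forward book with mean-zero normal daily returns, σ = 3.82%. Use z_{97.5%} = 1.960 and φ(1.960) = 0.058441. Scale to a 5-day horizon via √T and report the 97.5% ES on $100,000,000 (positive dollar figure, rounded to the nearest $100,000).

$20,000,000

σ_{5d} = 3.82% × √5 = 8.542%.
ES multiplier = φ(z)/(1−α) = 0.058441/0.025 = 2.338.
ES = 8.542% × 2.338 = 19.971%; on $100,000,000: $19,971,000.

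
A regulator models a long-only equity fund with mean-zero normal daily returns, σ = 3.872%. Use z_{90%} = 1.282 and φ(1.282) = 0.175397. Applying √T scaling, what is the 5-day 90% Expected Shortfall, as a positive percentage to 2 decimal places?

σ_{5d} = 3.872% × √5 = 8.658%.
ES multiplier = φ(z)/(1−α) = 0.175397/0.1 = 1.754.
ES = 8.658% × 1.754 = 15.186%.

15.19%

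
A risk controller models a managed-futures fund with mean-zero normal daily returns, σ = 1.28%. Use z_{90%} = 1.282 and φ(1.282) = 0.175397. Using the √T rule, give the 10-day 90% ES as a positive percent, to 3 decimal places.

σ_{10d} = 1.28% × √10 = 4.048%.
ES multiplier = φ(z)/(1−α) = 0.175397/0.1 = 1.754.
ES = 4.048% × 1.754 = 7.100%.

7.100%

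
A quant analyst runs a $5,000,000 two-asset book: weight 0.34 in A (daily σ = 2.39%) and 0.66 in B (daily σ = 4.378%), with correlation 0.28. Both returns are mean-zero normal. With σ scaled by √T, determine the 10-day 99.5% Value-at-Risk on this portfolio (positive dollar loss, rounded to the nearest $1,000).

$1,309,000

σ_p = √(0.34²·2.39² + 0.66²·4.378² + 2·0.28·0.34·0.66·2.39·4.378) = 3.213%.
σ_{10d} = 3.213% × √10 = 10.160%.
z(99.5%) = 2.576.
VaR = 2.576 × 10.160% = 26.172%; on $5,000,000 that is $1,308,600.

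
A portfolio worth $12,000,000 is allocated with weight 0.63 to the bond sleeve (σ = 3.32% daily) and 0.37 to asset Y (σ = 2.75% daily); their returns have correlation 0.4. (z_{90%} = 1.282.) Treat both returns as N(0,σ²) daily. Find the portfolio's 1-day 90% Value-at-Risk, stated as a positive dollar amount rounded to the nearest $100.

σ_p² = 0.63²·3.32² + 0.37²·2.75² + 2·0.4·0.63·0.37·3.32·2.75 = 7.1127 (%²).
σ_p = √7.1127 = 2.667%.
VaR = 1.282 × 2.667% = 3.419%; on $12,000,000 that is $410,280.

$410,300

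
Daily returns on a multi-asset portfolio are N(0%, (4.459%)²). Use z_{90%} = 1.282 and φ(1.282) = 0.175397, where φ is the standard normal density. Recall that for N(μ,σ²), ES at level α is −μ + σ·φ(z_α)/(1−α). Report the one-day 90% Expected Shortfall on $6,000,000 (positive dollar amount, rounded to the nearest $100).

$469,300

Tail multiplier: φ(z)/(1−α) = 0.175397 / 0.1 = 1.754.
ES = 4.459% × 1.754 = 7.821%.
On $6,000,000: 0.07821 × $6,000,000 = $469,260.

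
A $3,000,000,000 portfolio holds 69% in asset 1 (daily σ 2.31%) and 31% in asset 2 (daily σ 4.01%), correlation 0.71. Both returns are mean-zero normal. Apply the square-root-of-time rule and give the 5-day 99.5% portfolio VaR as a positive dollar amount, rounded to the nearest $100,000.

σ_p = √(0.69²·2.31² + 0.31²·4.01² + 2·0.71·0.69·0.31·2.31·4.01) = 2.627%.
σ_{5d} = 2.627% × √5 = 5.874%.
z(99.5%) = 2.576.
VaR = 2.576 × 5.874% = 15.131%; on $3,000,000,000 that is $453,930,000.

$453,900,000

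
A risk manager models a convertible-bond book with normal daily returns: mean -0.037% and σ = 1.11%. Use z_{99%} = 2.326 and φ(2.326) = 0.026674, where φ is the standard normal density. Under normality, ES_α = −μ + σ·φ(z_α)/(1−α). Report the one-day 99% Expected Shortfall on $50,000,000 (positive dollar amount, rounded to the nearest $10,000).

$1,500,000

Tail multiplier: φ(z)/(1−α) = 0.026674 / 0.01 = 2.667.
ES = −(-0.037%) + 1.11% × 2.667 = 2.997%.
On $50,000,000: 0.02997 × $50,000,000 = $1,498,500.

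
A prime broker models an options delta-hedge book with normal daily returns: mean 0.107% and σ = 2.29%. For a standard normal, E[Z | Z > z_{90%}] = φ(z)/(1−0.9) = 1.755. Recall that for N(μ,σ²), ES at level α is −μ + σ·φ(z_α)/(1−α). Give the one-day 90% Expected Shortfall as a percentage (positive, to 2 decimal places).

3.91%

ES = −(0.107%) + 2.29% × 1.755 = 3.912%.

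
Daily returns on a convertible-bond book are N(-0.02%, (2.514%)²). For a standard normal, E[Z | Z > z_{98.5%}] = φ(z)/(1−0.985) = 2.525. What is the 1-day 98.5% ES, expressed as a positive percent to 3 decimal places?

6.368%

ES = −(-0.02%) + 2.514% × 2.525 = 6.368%.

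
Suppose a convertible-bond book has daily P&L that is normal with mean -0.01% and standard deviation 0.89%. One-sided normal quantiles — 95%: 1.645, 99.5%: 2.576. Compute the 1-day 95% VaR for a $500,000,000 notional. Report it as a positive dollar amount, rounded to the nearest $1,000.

$7,370,000

VaR = −μ + z·σ = −(-0.01%) + 1.645 × 0.89% = 1.474%.
On $500,000,000: 0.01474 × $500,000,000 = $7,370,000.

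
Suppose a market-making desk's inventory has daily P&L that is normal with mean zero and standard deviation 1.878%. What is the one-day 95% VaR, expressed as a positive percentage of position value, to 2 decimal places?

3.09%

At 95% one-sided, z = 1.645.
VaR = z·σ = 1.645 × 1.878% = 3.089%.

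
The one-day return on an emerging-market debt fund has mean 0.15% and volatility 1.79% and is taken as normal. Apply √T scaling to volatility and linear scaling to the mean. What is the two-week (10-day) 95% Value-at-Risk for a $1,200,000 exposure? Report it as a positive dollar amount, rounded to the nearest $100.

At 95%, z = 1.645.
σ_{10d} = 1.79% × √10 = 5.660%; μ_{10d} = 10 × 0.15% = 1.500%.
VaR = −(1.500%) + 1.645 × 5.660% = 7.811%.
On $1,200,000: 0.07811 × $1,200,000 = $93,732.

$93,700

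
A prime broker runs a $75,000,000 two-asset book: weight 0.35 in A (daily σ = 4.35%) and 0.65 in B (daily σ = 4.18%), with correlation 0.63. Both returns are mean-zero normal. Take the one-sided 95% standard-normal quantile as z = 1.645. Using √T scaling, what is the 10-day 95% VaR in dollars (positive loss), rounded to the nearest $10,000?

$15,070,000

σ_p = √(0.35²·4.35² + 0.65²·4.18² + 2·0.63·0.35·0.65·4.35·4.18) = 3.862%.
σ_{10d} = 3.862% × √10 = 12.213%.
VaR = 1.645 × 12.213% = 20.090%; on $75,000,000 that is $15,067,500.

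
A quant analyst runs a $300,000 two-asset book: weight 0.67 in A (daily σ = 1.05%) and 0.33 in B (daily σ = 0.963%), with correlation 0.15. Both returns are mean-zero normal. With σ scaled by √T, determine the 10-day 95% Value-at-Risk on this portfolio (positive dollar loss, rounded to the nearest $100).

σ_p = √(0.67²·1.05² + 0.33²·0.963² + 2·0.15·0.67·0.33·1.05·0.963) = 0.814%.
σ_{10d} = 0.814% × √10 = 2.574%.
z(95%) = 1.645.
VaR = 1.645 × 2.574% = 4.234%; on $300,000 that is $12,702.

$12,700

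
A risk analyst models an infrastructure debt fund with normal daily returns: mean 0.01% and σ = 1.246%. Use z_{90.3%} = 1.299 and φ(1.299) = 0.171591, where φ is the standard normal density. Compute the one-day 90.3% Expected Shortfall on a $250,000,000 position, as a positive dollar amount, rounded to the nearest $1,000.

Tail multiplier: φ(z)/(1−α) = 0.171591 / 0.097 = 1.769.
ES = −(0.01%) + 1.246% × 1.769 = 2.194%.
On $250,000,000: 0.02194 × $250,000,000 = $5,485,000.

$5,485,000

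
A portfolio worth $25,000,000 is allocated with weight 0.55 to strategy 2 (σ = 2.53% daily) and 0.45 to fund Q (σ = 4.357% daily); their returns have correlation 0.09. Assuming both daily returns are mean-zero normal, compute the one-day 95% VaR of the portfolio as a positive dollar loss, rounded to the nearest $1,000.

σ_p² = 0.55²·2.53² + 0.45²·4.357² + 2·0.09·0.55·0.45·2.53·4.357 = 6.2715 (%²).
σ_p = √6.2715 = 2.504%.
At 95%, z = 1.645.
VaR = 1.645 × 2.504% = 4.119%; on $25,000,000 that is $1,029,750.

$1,030,000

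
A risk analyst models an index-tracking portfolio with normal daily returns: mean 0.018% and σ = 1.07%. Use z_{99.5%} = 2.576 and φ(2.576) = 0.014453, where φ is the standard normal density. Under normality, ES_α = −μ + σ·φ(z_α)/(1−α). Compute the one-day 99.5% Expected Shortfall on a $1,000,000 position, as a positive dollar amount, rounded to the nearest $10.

$30,750

Tail multiplier: φ(z)/(1−α) = 0.014453 / 0.005 = 2.891.
ES = −(0.018%) + 1.07% × 2.891 = 3.075%.
On $1,000,000: 0.03075 × $1,000,000 = $30,750.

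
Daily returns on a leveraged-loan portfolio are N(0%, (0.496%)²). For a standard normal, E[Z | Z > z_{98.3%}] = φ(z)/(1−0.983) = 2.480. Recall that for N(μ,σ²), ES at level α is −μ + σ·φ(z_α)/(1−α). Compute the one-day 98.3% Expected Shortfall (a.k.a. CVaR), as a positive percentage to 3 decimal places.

ES = 0.496% × 2.480 = 1.230%.

1.230%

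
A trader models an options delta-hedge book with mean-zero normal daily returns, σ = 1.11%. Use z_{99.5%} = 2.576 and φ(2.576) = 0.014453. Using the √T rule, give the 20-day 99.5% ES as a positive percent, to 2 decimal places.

14.35%

σ_{20d} = 1.11% × √20 = 4.964%.
ES multiplier = φ(z)/(1−α) = 0.014453/0.005 = 2.891.
ES = 4.964% × 2.891 = 14.351%.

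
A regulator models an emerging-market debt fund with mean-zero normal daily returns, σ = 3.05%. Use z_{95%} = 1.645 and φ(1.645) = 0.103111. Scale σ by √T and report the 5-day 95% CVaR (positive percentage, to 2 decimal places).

σ_{5d} = 3.05% × √5 = 6.820%.
ES multiplier = φ(z)/(1−α) = 0.103111/0.05 = 2.062.
ES = 6.820% × 2.062 = 14.063%.

14.06%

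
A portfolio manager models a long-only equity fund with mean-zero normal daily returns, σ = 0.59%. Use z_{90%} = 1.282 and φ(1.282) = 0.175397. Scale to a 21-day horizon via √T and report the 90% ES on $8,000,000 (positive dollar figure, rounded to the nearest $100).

$379,400

σ_{21d} = 0.59% × √21 = 2.704%.
ES multiplier = φ(z)/(1−α) = 0.175397/0.1 = 1.754.
ES = 2.704% × 1.754 = 4.743%; on $8,000,000: $379,440.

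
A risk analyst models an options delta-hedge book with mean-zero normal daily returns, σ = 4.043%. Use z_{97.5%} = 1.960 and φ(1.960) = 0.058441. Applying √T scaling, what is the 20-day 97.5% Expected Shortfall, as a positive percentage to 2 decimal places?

σ_{20d} = 4.043% × √20 = 18.081%.
ES multiplier = φ(z)/(1−α) = 0.058441/0.025 = 2.338.
ES = 18.081% × 2.338 = 42.273%.

42.27%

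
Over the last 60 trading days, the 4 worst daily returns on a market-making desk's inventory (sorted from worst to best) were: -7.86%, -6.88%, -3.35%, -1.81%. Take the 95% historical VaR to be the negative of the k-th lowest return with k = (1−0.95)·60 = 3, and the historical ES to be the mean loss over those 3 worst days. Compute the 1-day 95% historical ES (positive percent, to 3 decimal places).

6.030%

The 3 worst returns sum to -18.09%.
ES = −(-18.09%) / 3 = 6.03% ≈ 6.030%.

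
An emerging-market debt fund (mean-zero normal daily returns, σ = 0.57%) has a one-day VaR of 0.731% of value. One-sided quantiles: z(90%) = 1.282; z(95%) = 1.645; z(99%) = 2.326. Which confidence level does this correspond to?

Implied z = VaR/σ = 0.731 / 0.57 = 1.282.
This matches z(90%) = 1.282.

90%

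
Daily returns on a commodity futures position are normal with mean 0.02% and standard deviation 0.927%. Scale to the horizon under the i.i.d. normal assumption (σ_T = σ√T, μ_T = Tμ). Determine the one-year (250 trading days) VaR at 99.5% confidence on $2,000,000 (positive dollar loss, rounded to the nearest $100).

At 99.5%, z = 2.576.
σ_{250d} = 0.927% × √250 = 14.657%; μ_{250d} = 250 × 0.02% = 5.000%.
VaR = −(5.000%) + 2.576 × 14.657% = 32.756%.
On $2,000,000: 0.32756 × $2,000,000 = $655,120.

$655,100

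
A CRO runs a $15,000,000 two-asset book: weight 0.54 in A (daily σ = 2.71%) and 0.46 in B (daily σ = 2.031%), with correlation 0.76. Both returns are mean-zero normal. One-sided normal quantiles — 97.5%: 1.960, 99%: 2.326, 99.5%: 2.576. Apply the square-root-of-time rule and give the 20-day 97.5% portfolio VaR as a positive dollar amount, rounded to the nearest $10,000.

$2,970,000

σ_p = √(0.54²·2.71² + 0.46²·2.031² + 2·0.76·0.54·0.46·2.71·2.031) = 2.257%.
σ_{20d} = 2.257% × √20 = 10.094%.
VaR = 1.960 × 10.094% = 19.784%; on $15,000,000 that is $2,967,600.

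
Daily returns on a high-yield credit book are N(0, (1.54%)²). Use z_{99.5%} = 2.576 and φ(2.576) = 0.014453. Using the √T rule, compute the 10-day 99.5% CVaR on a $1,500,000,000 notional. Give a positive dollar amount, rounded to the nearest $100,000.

$211,200,000

σ_{10d} = 1.54% × √10 = 4.870%.
ES multiplier = φ(z)/(1−α) = 0.014453/0.005 = 2.891.
ES = 4.870% × 2.891 = 14.079%; on $1,500,000,000: $211,185,000.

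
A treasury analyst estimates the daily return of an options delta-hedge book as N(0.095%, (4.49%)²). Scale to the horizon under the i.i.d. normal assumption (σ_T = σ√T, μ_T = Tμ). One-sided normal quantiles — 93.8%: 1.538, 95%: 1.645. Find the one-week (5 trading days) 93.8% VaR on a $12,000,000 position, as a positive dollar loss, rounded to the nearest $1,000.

σ_{5d} = 4.49% × √5 = 10.040%; μ_{5d} = 5 × 0.095% = 0.475%.
VaR = −(0.475%) + 1.538 × 10.040% = 14.967%.
On $12,000,000: 0.14967 × $12,000,000 = $1,796,040.

$1,796,000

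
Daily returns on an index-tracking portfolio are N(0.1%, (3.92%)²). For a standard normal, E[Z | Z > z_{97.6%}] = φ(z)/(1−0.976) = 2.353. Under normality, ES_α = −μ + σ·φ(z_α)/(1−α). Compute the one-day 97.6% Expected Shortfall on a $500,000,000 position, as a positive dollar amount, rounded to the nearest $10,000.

$45,620,000

ES = −(0.1%) + 3.92% × 2.353 = 9.124%.
On $500,000,000: 0.09124 × $500,000,000 = $45,620,000.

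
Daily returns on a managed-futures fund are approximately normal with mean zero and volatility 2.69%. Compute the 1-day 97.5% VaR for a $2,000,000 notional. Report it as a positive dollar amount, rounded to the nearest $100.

At 97.5% one-sided, z = 1.960.
VaR = z·σ = 1.960 × 2.69% = 5.272%.
On $2,000,000: 0.05272 × $2,000,000 = $105,440.

$105,400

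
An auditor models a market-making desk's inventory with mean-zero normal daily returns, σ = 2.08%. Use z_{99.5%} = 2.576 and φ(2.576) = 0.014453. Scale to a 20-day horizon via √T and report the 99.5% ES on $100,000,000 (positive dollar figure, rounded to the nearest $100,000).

$26,900,000

σ_{20d} = 2.08% × √20 = 9.302%.
ES multiplier = φ(z)/(1−α) = 0.014453/0.005 = 2.891.
ES = 9.302% × 2.891 = 26.892%; on $100,000,000: $26,892,000.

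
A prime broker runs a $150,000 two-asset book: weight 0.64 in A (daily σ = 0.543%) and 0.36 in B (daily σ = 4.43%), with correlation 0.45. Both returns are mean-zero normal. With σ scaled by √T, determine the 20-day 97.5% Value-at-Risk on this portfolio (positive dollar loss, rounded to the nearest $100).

σ_p = √(0.64²·0.543² + 0.36²·4.43² + 2·0.45·0.64·0.36·0.543·4.43) = 1.778%.
σ_{20d} = 1.778% × √20 = 7.951%.
z(97.5%) = 1.960.
VaR = 1.960 × 7.951% = 15.584%; on $150,000 that is $23,376.

$23,400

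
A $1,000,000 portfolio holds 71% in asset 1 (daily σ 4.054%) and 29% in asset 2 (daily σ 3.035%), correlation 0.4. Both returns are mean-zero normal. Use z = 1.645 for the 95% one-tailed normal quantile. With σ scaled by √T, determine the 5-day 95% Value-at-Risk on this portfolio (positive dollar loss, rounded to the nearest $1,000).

$122,000

σ_p = √(0.71²·4.054² + 0.29²·3.035² + 2·0.4·0.71·0.29·4.054·3.035) = 3.330%.
σ_{5d} = 3.330% × √5 = 7.446%.
VaR = 1.645 × 7.446% = 12.249%; on $1,000,000 that is $122,490.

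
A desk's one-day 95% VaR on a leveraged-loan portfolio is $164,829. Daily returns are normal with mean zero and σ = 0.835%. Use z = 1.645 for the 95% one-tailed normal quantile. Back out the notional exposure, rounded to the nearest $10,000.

VaR as a fraction of value: z·σ = 1.645 × 0.835% = 1.37357%.
Position = $164,829 / 0.0137357 = $12,000,000.

$12,000,000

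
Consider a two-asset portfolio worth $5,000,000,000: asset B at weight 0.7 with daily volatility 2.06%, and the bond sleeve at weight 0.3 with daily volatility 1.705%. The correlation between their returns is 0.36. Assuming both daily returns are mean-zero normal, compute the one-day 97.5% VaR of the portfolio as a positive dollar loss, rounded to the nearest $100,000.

$166,100,000

σ_p² = 0.7²·2.06² + 0.3²·1.705² + 2·0.36·0.7·0.3·2.06·1.705 = 2.8721 (%²).
σ_p = √2.8721 = 1.695%.
At 97.5%, z = 1.960.
VaR = 1.960 × 1.695% = 3.322%; on $5,000,000,000 that is $166,100,000.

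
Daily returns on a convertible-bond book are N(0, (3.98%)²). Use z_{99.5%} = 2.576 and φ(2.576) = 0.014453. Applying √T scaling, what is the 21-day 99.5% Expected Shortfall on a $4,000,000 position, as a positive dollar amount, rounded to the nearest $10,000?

$2,110,000

σ_{21d} = 3.98% × √21 = 18.239%.
ES multiplier = φ(z)/(1−α) = 0.014453/0.005 = 2.891.
ES = 18.239% × 2.891 = 52.729%; on $4,000,000: $2,109,160.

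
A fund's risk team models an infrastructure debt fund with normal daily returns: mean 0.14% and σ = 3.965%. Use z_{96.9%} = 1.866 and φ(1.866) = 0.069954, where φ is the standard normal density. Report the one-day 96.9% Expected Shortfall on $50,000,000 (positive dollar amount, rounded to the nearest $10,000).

$4,400,000

Tail multiplier: φ(z)/(1−α) = 0.069954 / 0.031 = 2.257.
ES = −(0.14%) + 3.965% × 2.257 = 8.809%.
On $50,000,000: 0.08809 × $50,000,000 = $4,404,500.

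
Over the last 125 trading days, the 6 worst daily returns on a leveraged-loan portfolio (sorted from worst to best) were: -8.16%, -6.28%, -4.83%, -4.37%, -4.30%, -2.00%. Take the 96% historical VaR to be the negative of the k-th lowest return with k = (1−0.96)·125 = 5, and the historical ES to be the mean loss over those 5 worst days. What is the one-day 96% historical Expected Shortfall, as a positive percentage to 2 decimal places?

The 5 worst returns sum to -27.94%.
ES = −(-27.94%) / 5 = 5.588% ≈ 5.59%.

5.59%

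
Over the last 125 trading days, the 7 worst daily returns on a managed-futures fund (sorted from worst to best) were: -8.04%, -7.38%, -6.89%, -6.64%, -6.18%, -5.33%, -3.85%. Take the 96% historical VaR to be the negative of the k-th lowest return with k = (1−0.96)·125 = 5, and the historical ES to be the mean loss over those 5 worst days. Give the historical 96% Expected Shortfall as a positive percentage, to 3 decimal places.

7.026%

The 5 worst returns sum to -35.13%.
ES = −(-35.13%) / 5 = 7.026%.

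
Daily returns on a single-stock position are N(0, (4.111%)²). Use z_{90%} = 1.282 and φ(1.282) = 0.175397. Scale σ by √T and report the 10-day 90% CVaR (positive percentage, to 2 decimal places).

22.80%

σ_{10d} = 4.111% × √10 = 13.000%.
ES multiplier = φ(z)/(1−α) = 0.175397/0.1 = 1.754.
ES = 13.000% × 1.754 = 22.802%.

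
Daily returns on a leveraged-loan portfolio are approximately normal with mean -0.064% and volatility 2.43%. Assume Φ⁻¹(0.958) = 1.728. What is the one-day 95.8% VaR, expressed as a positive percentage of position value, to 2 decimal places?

VaR = −μ + z·σ = −(-0.064%) + 1.728 × 2.43% = 4.263%.

4.26%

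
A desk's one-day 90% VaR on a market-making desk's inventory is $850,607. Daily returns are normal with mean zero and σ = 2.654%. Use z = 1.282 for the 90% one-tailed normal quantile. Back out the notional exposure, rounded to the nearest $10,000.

VaR as a fraction of value: z·σ = 1.282 × 2.654% = 3.40243%.
Position = $850,607 / 0.0340243 = $25,000,000.

$25,000,000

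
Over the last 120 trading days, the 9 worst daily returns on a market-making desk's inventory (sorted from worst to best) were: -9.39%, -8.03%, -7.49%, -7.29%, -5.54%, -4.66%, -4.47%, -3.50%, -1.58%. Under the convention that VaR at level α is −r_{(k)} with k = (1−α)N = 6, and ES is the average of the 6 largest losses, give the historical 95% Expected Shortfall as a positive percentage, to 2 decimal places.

7.07%

The 6 worst returns sum to -42.40%.
ES = −(-42.40%) / 6 = 7.0666…% ≈ 7.07%.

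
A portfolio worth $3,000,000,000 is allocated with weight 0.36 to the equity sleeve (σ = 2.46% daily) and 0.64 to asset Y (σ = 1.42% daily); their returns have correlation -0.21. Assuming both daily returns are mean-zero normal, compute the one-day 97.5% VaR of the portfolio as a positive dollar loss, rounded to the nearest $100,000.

$66,300,000

σ_p² = 0.36²·2.46² + 0.64²·1.42² + 2·-0.21·0.36·0.64·2.46·1.42 = 1.2722 (%²).
σ_p = √1.2722 = 1.128%.
At 97.5%, z = 1.960.
VaR = 1.960 × 1.128% = 2.211%; on $3,000,000,000 that is $66,330,000.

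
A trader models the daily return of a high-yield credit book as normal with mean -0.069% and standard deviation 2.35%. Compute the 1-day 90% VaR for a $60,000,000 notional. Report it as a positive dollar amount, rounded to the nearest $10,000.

$1,850,000

At 90% one-sided, z = 1.282.
VaR = −μ + z·σ = −(-0.069%) + 1.282 × 2.35% = 3.082%.
On $60,000,000: 0.03082 × $60,000,000 = $1,849,200.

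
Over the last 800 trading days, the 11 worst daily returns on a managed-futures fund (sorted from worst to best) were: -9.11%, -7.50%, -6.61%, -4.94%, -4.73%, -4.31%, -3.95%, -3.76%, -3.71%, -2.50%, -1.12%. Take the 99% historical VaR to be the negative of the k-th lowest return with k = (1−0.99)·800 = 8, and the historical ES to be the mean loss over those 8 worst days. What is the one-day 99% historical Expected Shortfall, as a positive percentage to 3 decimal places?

5.614%

The 8 worst returns sum to -44.91%.
ES = −(-44.91%) / 8 = 5.61375% ≈ 5.614%.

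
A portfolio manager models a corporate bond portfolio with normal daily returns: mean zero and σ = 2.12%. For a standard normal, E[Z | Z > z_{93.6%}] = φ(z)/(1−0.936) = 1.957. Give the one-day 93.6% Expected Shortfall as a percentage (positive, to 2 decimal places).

4.15%

ES = 2.12% × 1.957 = 4.149%.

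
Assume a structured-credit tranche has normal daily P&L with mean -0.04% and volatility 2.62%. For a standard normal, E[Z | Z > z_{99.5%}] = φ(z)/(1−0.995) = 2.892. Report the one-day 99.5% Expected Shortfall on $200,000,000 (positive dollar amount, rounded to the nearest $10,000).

$15,230,000

ES = −(-0.04%) + 2.62% × 2.892 = 7.617%.
On $200,000,000: 0.07617 × $200,000,000 = $15,234,000.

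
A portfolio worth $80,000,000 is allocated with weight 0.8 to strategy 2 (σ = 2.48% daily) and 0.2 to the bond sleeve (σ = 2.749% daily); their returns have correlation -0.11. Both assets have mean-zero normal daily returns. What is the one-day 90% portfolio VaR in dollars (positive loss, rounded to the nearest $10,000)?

$2,050,000

σ_p² = 0.8²·2.48² + 0.2²·2.749² + 2·-0.11·0.8·0.2·2.48·2.749 = 3.9986 (%²).
σ_p = √3.9986 = 2.000%.
At 90%, z = 1.282.
VaR = 1.282 × 2.000% = 2.564%; on $80,000,000 that is $2,051,200.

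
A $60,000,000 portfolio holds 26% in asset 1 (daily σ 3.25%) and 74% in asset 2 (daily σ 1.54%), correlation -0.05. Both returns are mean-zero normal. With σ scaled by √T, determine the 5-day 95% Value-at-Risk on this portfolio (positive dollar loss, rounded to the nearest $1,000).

σ_p = √(0.26²·3.25² + 0.74²·1.54² + 2·-0.05·0.26·0.74·3.25·1.54) = 1.384%.
σ_{5d} = 1.384% × √5 = 3.095%.
z(95%) = 1.645.
VaR = 1.645 × 3.095% = 5.091%; on $60,000,000 that is $3,054,600.

$3,055,000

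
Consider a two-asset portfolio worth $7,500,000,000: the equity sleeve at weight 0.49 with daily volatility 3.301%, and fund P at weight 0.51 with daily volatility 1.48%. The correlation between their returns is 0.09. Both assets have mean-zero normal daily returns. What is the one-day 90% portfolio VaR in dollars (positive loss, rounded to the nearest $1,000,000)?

σ_p² = 0.49²·3.301² + 0.51²·1.48² + 2·0.09·0.49·0.51·3.301·1.48 = 3.4058 (%²).
σ_p = √3.4058 = 1.845%.
At 90%, z = 1.282.
VaR = 1.282 × 1.845% = 2.365%; on $7,500,000,000 that is $177,375,000.

$177,000,000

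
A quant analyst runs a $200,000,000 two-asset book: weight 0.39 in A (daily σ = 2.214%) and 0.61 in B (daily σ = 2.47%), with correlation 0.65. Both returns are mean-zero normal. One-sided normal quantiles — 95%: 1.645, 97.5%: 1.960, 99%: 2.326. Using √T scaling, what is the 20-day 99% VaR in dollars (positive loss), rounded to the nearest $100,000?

$45,100,000

σ_p = √(0.39²·2.214² + 0.61²·2.47² + 2·0.65·0.39·0.61·2.214·2.47) = 2.170%.
σ_{20d} = 2.170% × √20 = 9.705%.
VaR = 2.326 × 9.705% = 22.574%; on $200,000,000 that is $45,148,000.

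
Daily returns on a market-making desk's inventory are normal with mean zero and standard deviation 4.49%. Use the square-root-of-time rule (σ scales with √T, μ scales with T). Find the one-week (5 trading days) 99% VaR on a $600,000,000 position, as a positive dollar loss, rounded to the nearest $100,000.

$140,100,000

At 99%, z = 2.326.
σ_{5d} = 4.49% × √5 = 10.040%.
VaR = 2.326 × 10.040% = 23.353%.
On $600,000,000: 0.23353 × $600,000,000 = $140,118,000.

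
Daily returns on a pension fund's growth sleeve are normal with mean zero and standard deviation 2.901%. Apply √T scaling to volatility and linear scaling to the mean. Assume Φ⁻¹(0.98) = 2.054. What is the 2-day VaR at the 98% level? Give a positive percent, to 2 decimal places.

8.43%

σ_{2d} = 2.901% × √2 = 4.103%.
VaR = 2.054 × 4.103% = 8.428%.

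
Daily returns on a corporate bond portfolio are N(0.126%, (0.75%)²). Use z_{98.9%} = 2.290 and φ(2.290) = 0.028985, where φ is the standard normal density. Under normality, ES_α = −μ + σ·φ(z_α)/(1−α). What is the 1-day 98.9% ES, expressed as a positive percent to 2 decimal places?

Tail multiplier: φ(z)/(1−α) = 0.028985 / 0.011 = 2.635.
ES = −(0.126%) + 0.75% × 2.635 = 1.850%.

1.85%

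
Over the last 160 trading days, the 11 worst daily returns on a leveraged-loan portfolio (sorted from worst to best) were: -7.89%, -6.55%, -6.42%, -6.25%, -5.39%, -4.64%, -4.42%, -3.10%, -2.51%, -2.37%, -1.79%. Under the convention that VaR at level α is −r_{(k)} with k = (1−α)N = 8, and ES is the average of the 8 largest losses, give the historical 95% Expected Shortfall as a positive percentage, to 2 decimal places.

5.58%

The 8 worst returns sum to -44.66%.
ES = −(-44.66%) / 8 = 5.5825% ≈ 5.58%.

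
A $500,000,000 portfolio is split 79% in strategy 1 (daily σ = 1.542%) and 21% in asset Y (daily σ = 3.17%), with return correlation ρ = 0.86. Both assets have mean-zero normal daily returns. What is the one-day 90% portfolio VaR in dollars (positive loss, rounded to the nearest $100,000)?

$11,700,000

σ_p² = 0.79²·1.542² + 0.21²·3.17² + 2·0.86·0.79·0.21·1.542·3.17 = 3.3219 (%²).
σ_p = √3.3219 = 1.823%.
At 90%, z = 1.282.
VaR = 1.282 × 1.823% = 2.337%; on $500,000,000 that is $11,685,000.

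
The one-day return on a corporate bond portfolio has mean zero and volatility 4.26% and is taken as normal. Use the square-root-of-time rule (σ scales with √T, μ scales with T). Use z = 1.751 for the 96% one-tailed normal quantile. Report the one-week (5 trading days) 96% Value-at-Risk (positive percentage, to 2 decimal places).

σ_{5d} = 4.26% × √5 = 9.526%.
VaR = 1.751 × 9.526% = 16.680%.

16.68%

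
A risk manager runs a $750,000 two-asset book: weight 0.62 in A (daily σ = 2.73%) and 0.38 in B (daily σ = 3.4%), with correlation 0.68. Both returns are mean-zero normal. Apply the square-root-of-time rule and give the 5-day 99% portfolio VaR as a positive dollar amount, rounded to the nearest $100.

$106,900

σ_p = √(0.62²·2.73² + 0.38²·3.4² + 2·0.68·0.62·0.38·2.73·3.4) = 2.740%.
σ_{5d} = 2.740% × √5 = 6.127%.
z(99%) = 2.326.
VaR = 2.326 × 6.127% = 14.251%; on $750,000 that is $106,882.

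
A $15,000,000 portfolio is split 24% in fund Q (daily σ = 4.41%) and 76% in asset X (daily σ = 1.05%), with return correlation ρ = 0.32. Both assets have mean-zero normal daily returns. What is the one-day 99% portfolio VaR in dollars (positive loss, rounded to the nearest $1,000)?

σ_p² = 0.24²·4.41² + 0.76²·1.05² + 2·0.32·0.24·0.76·4.41·1.05 = 2.2976 (%²).
σ_p = √2.2976 = 1.516%.
At 99%, z = 2.326.
VaR = 2.326 × 1.516% = 3.526%; on $15,000,000 that is $528,900.

$529,000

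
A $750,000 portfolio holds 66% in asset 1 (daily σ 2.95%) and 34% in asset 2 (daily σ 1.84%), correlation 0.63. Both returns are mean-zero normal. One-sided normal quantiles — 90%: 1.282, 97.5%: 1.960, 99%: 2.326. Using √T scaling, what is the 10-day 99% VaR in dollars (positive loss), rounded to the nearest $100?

σ_p = √(0.66²·2.95² + 0.34²·1.84² + 2·0.63·0.66·0.34·2.95·1.84) = 2.391%.
σ_{10d} = 2.391% × √10 = 7.561%.
VaR = 2.326 × 7.561% = 17.587%; on $750,000 that is $131,902.

$131,900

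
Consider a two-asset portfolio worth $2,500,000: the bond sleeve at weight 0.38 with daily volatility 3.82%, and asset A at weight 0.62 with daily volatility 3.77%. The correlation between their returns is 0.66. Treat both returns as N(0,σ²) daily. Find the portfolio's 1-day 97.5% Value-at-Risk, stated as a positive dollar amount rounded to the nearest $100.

$170,100

σ_p² = 0.38²·3.82² + 0.62²·3.77² + 2·0.66·0.38·0.62·3.82·3.77 = 12.0493 (%²).
σ_p = √12.0493 = 3.471%.
At 97.5%, z = 1.960.
VaR = 1.960 × 3.471% = 6.803%; on $2,500,000 that is $170,075.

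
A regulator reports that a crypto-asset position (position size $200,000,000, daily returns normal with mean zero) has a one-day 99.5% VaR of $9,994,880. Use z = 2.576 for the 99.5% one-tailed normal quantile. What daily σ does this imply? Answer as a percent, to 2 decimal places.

VaR as a fraction: $9,994,880 / $200,000,000 = 4.997%.
σ = VaR / z = 4.997% / 2.576 = 1.940%.

1.94%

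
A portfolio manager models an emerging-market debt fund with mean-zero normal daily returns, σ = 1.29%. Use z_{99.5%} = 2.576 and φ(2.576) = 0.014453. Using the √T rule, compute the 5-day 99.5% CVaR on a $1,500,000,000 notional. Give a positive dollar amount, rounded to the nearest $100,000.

σ_{5d} = 1.29% × √5 = 2.885%.
ES multiplier = φ(z)/(1−α) = 0.014453/0.005 = 2.891.
ES = 2.885% × 2.891 = 8.341%; on $1,500,000,000: $125,115,000.

$125,100,000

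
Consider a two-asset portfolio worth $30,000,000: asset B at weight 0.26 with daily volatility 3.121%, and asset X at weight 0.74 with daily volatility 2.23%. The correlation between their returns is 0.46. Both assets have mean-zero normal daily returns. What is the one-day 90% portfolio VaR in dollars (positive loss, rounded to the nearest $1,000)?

σ_p² = 0.26²·3.121² + 0.74²·2.23² + 2·0.46·0.26·0.74·3.121·2.23 = 4.6136 (%²).
σ_p = √4.6136 = 2.148%.
At 90%, z = 1.282.
VaR = 1.282 × 2.148% = 2.754%; on $30,000,000 that is $826,200.

$826,000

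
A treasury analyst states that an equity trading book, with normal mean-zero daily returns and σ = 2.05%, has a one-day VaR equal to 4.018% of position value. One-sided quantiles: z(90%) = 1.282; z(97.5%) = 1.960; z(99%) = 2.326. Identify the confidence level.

Implied z = VaR/σ = 4.018 / 2.05 = 1.960.
This matches z(97.5%) = 1.960.

97.5%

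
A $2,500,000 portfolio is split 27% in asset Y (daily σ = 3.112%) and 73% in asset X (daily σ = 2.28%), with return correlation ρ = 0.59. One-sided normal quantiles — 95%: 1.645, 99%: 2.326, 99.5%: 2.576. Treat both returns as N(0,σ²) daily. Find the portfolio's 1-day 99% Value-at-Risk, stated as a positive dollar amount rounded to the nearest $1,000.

σ_p² = 0.27²·3.112² + 0.73²·2.28² + 2·0.59·0.27·0.73·3.112·2.28 = 5.1265 (%²).
σ_p = √5.1265 = 2.264%.
VaR = 2.326 × 2.264% = 5.266%; on $2,500,000 that is $131,650.

$132,000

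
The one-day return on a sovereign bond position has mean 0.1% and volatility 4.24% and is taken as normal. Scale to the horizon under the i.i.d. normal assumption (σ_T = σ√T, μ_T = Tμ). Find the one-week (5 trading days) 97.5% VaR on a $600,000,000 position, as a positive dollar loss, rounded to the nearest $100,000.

$108,500,000

At 97.5%, z = 1.960.
σ_{5d} = 4.24% × √5 = 9.481%; μ_{5d} = 5 × 0.1% = 0.500%.
VaR = −(0.500%) + 1.960 × 9.481% = 18.083%.
On $600,000,000: 0.18083 × $600,000,000 = $108,498,000.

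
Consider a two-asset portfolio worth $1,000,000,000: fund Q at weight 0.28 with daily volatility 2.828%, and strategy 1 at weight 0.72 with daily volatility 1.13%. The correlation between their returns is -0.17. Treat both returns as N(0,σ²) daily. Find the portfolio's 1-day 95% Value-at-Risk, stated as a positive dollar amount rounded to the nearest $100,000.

σ_p² = 0.28²·2.828² + 0.72²·1.13² + 2·-0.17·0.28·0.72·2.828·1.13 = 1.0699 (%²).
σ_p = √1.0699 = 1.034%.
At 95%, z = 1.645.
VaR = 1.645 × 1.034% = 1.701%; on $1,000,000,000 that is $17,010,000.

$17,000,000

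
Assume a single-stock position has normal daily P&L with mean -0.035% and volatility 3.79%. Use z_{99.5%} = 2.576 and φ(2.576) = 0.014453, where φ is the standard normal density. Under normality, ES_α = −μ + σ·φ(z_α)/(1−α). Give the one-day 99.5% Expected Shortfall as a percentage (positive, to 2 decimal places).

10.99%

Tail multiplier: φ(z)/(1−α) = 0.014453 / 0.005 = 2.891.
ES = −(-0.035%) + 3.79% × 2.891 = 10.992%.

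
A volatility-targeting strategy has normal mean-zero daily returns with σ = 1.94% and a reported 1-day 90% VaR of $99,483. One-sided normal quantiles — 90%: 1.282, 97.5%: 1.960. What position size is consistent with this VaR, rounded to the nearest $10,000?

VaR as a fraction of value: z·σ = 1.282 × 1.94% = 2.48708%.
Position = $99,483 / 0.0248708 = $3,999,992.

$4,000,000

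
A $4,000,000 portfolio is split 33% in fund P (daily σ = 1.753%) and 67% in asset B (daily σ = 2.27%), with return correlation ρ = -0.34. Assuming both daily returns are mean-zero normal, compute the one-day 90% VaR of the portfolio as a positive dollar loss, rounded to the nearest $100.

$73,400

σ_p² = 0.33²·1.753² + 0.67²·2.27² + 2·-0.34·0.33·0.67·1.753·2.27 = 2.0495 (%²).
σ_p = √2.0495 = 1.432%.
At 90%, z = 1.282.
VaR = 1.282 × 1.432% = 1.836%; on $4,000,000 that is $73,440.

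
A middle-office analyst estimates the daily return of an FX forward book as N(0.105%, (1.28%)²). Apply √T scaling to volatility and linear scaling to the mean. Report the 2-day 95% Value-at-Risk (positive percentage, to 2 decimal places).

2.77%

At 95%, z = 1.645.
σ_{2d} = 1.28% × √2 = 1.810%; μ_{2d} = 2 × 0.105% = 0.210%.
VaR = −(0.210%) + 1.645 × 1.810% = 2.767%.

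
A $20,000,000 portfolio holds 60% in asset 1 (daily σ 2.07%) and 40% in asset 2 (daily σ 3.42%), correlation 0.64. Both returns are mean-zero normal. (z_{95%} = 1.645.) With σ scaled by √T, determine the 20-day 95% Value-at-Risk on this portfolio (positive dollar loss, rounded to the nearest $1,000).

σ_p = √(0.6²·2.07² + 0.4²·3.42² + 2·0.64·0.6·0.4·2.07·3.42) = 2.364%.
σ_{20d} = 2.364% × √20 = 10.572%.
VaR = 1.645 × 10.572% = 17.391%; on $20,000,000 that is $3,478,200.

$3,478,000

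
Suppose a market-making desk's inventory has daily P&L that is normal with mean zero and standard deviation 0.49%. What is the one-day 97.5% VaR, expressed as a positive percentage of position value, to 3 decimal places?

0.960%

At 97.5% one-sided, z = 1.960.
VaR = z·σ = 1.960 × 0.49% = 0.960%.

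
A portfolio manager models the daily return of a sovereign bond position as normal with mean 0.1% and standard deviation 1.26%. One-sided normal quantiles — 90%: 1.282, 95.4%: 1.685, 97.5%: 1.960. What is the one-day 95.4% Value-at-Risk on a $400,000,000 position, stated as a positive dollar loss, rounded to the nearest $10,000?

VaR = −μ + z·σ = −(0.1%) + 1.685 × 1.26% = 2.023%.
On $400,000,000: 0.02023 × $400,000,000 = $8,092,000.

$8,090,000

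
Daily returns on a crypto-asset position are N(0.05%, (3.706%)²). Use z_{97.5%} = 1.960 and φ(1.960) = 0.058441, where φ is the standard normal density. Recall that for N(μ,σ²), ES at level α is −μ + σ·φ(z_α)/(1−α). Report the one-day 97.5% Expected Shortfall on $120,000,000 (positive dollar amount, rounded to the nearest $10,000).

$10,340,000

Tail multiplier: φ(z)/(1−α) = 0.058441 / 0.025 = 2.338.
ES = −(0.05%) + 3.706% × 2.338 = 8.615%.
On $120,000,000: 0.08615 × $120,000,000 = $10,338,000.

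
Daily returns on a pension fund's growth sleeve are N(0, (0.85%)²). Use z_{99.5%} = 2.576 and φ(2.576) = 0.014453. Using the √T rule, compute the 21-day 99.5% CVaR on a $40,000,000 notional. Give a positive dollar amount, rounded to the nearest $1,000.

σ_{21d} = 0.85% × √21 = 3.895%.
ES multiplier = φ(z)/(1−α) = 0.014453/0.005 = 2.891.
ES = 3.895% × 2.891 = 11.260%; on $40,000,000: $4,504,000.

$4,504,000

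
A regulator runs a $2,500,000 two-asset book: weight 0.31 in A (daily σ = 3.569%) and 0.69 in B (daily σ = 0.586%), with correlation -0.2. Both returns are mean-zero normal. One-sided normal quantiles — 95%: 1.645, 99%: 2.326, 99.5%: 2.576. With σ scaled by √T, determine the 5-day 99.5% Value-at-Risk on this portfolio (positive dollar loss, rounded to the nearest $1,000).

$158,000

σ_p = √(0.31²·3.569² + 0.69²·0.586² + 2·-0.2·0.31·0.69·3.569·0.586) = 1.099%.
σ_{5d} = 1.099% × √5 = 2.457%.
VaR = 2.576 × 2.457% = 6.329%; on $2,500,000 that is $158,225.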